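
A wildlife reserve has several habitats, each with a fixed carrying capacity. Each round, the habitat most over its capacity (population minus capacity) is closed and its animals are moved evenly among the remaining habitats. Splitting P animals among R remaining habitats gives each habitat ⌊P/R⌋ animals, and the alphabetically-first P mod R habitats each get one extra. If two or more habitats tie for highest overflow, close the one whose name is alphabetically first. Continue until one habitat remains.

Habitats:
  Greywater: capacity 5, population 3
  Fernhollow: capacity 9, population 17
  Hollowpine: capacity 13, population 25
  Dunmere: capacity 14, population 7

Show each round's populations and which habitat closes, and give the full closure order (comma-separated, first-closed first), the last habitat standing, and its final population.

Round 1: Dunmere=7 Fernhollow=17 Greywater=3 Hollowpine=25 → close Hollowpine (overflow 12)
  25÷3 = 8 each, +1 to first 1
Round 2: Dunmere=16 Fernhollow=25 Greywater=11 → close Fernhollow (overflow 16)
  25÷2 = 12 each, +1 to first 1
Round 3: Dunmere=29 Greywater=23 → close Greywater (overflow 18)
  23÷1 = 23 each, +1 to first 0

Closure order: Hollowpine, Fernhollow, Greywater
Last habitat: Dunmere with 52 animals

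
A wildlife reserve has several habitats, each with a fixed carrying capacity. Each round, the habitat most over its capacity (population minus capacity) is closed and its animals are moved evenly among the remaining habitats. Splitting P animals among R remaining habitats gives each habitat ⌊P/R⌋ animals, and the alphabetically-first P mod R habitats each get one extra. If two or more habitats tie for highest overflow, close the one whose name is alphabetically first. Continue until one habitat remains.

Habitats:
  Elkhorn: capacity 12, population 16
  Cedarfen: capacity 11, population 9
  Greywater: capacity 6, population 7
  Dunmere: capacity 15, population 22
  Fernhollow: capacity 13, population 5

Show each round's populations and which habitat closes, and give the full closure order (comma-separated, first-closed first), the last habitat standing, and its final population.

Closure order: Dunmere, Elkhorn, Greywater, Cedarfen
Last habitat: Fernhollow with 59 animals

Round 1: Cedarfen=9 Dunmere=22 Elkhorn=16 Fernhollow=5 Greywater=7 → close Dunmere (overflow 7)
  22÷4 = 5 each, +1 to first 2
Round 2: Cedarfen=15 Elkhorn=22 Fernhollow=10 Greywater=12 → close Elkhorn (overflow 10)
  22÷3 = 7 each, +1 to first 1
Round 3: Cedarfen=23 Fernhollow=17 Greywater=19 → close Greywater (overflow 13)
  19÷2 = 9 each, +1 to first 1
Round 4: Cedarfen=33 Fernhollow=26 → close Cedarfen (overflow 22)
  33÷1 = 33 each, +1 to first 0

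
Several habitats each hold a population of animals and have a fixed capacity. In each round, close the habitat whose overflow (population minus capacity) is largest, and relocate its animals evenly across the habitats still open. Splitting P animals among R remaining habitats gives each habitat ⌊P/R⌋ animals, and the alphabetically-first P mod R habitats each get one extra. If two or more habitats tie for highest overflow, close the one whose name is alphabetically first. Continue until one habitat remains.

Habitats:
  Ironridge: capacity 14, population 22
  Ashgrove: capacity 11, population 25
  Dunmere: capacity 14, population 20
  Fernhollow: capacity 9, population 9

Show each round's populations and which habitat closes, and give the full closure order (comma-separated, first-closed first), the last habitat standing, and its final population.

Round 1: Ashgrove=25 Dunmere=20 Fernhollow=9 Ironridge=22 → close Ashgrove (overflow 14)
  25÷3 = 8 each, +1 to first 1
Round 2: Dunmere=29 Fernhollow=17 Ironridge=30 → close Ironridge (overflow 16)
  30÷2 = 15 each, +1 to first 0
Round 3: Dunmere=44 Fernhollow=32 → close Dunmere (overflow 30)
  44÷1 = 44 each, +1 to first 0

Closure order: Ashgrove, Ironridge, Dunmere
Last habitat: Fernhollow with 76 animals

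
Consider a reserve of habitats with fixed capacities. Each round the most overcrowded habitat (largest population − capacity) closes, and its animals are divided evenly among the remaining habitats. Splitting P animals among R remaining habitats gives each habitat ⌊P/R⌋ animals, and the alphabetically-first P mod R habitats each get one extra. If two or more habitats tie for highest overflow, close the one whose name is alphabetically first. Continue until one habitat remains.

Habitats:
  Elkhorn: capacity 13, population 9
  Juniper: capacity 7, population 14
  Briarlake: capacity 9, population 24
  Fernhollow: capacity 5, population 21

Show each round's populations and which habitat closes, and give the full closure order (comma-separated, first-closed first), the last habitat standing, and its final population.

Closure order: Fernhollow, Briarlake, Juniper
Last habitat: Elkhorn with 68 animals

Round 1: Briarlake=24 Elkhorn=9 Fernhollow=21 Juniper=14 → close Fernhollow (overflow 16)
  21÷3 = 7 each, +1 to first 0
Round 2: Briarlake=31 Elkhorn=16 Juniper=21 → close Briarlake (overflow 22)
  31÷2 = 15 each, +1 to first 1
Round 3: Elkhorn=32 Juniper=36 → close Juniper (overflow 29)
  36÷1 = 36 each, +1 to first 0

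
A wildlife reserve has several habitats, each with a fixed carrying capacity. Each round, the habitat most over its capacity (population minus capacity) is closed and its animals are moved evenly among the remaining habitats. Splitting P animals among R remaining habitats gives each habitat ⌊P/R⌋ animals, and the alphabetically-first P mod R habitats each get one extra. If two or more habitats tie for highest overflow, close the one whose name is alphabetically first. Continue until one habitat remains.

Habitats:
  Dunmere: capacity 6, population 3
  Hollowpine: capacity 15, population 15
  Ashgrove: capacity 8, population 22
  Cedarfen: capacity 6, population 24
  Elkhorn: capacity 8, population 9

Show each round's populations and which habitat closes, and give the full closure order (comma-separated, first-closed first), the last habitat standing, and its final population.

Closure order: Cedarfen, Ashgrove, Elkhorn, Hollowpine
Last habitat: Dunmere with 73 animals

Round 1: Ashgrove=22 Cedarfen=24 Dunmere=3 Elkhorn=9 Hollowpine=15 → close Cedarfen (overflow 18)
  24÷4 = 6 each, +1 to first 0
Round 2: Ashgrove=28 Dunmere=9 Elkhorn=15 Hollowpine=21 → close Ashgrove (overflow 20)
  28÷3 = 9 each, +1 to first 1
Round 3: Dunmere=19 Elkhorn=24 Hollowpine=30 → close Elkhorn (overflow 16)
  24÷2 = 12 each, +1 to first 0
Round 4: Dunmere=31 Hollowpine=42 → close Hollowpine (overflow 27)
  42÷1 = 42 each, +1 to first 0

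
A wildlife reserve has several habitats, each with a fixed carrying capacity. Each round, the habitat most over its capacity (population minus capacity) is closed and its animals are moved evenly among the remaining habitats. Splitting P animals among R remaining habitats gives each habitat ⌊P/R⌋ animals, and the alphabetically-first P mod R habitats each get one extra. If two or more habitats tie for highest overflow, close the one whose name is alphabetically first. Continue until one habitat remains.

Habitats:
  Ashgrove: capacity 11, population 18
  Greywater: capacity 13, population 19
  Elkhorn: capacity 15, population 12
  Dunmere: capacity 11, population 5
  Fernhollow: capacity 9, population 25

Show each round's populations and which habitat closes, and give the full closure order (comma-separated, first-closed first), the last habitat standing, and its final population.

Round 1: Ashgrove=18 Dunmere=5 Elkhorn=12 Fernhollow=25 Greywater=19 → close Fernhollow (overflow 16)
  25÷4 = 6 each, +1 to first 1
Round 2: Ashgrove=25 Dunmere=11 Elkhorn=18 Greywater=25 → close Ashgrove (overflow 14)
  25÷3 = 8 each, +1 to first 1
Round 3: Dunmere=20 Elkhorn=26 Greywater=33 → close Greywater (overflow 20)
  33÷2 = 16 each, +1 to first 1
Round 4: Dunmere=37 Elkhorn=42 → close Elkhorn (overflow 27)
  42÷1 = 42 each, +1 to first 0

Closure order: Fernhollow, Ashgrove, Greywater, Elkhorn
Last habitat: Dunmere with 79 animals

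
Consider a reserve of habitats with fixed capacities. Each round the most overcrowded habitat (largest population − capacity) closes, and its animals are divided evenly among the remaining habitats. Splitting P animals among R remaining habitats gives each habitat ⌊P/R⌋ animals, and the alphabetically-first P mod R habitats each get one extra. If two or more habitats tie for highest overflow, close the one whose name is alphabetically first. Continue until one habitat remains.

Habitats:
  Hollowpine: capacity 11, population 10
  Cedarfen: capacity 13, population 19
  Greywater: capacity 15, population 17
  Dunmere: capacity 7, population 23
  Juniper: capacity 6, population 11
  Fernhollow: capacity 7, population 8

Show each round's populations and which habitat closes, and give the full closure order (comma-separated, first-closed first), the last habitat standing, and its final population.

Closure order: Dunmere, Cedarfen, Juniper, Greywater, Fernhollow
Last habitat: Hollowpine with 88 animals

Round 1: Cedarfen=19 Dunmere=23 Fernhollow=8 Greywater=17 Hollowpine=10 Juniper=11 → close Dunmere (overflow 16)
  23÷5 = 4 each, +1 to first 3
Round 2: Cedarfen=24 Fernhollow=13 Greywater=22 Hollowpine=14 Juniper=15 → close Cedarfen (overflow 11)
  24÷4 = 6 each, +1 to first 0
Round 3: Fernhollow=19 Greywater=28 Hollowpine=20 Juniper=21 → close Juniper (overflow 15)
  21÷3 = 7 each, +1 to first 0
Round 4: Fernhollow=26 Greywater=35 Hollowpine=27 → close Greywater (overflow 20)
  35÷2 = 17 each, +1 to first 1
Round 5: Fernhollow=44 Hollowpine=44 → close Fernhollow (overflow 37)
  44÷1 = 44 each, +1 to first 0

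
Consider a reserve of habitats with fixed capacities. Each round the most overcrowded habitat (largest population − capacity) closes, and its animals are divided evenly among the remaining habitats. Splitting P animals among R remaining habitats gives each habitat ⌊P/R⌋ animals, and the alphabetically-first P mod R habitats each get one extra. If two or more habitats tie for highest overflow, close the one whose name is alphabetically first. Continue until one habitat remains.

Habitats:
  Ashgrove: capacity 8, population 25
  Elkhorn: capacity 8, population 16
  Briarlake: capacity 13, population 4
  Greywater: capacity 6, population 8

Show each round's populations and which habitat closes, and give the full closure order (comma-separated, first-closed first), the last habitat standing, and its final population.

Closure order: Ashgrove, Elkhorn, Greywater
Last habitat: Briarlake with 53 animals

Round 1: Ashgrove=25 Briarlake=4 Elkhorn=16 Greywater=8 → close Ashgrove (overflow 17)
  25÷3 = 8 each, +1 to first 1
Round 2: Briarlake=13 Elkhorn=24 Greywater=16 → close Elkhorn (overflow 16)
  24÷2 = 12 each, +1 to first 0
Round 3: Briarlake=25 Greywater=28 → close Greywater (overflow 22)
  28÷1 = 28 each, +1 to first 0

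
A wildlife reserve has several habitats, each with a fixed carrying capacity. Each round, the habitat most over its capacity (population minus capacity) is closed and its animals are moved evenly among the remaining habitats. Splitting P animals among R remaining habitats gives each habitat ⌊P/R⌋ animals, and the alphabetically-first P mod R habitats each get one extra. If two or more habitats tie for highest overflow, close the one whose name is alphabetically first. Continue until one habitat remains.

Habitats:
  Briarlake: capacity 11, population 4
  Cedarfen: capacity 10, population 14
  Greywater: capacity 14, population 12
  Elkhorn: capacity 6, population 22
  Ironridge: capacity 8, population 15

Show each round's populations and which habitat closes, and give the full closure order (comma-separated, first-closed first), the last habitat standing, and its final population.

Round 1: Briarlake=4 Cedarfen=14 Elkhorn=22 Greywater=12 Ironridge=15 → close Elkhorn (overflow 16)
  22÷4 = 5 each, +1 to first 2
Round 2: Briarlake=10 Cedarfen=20 Greywater=17 Ironridge=20 → close Ironridge (overflow 12)
  20÷3 = 6 each, +1 to first 2
Round 3: Briarlake=17 Cedarfen=27 Greywater=23 → close Cedarfen (overflow 17)
  27÷2 = 13 each, +1 to first 1
Round 4: Briarlake=31 Greywater=36 → close Greywater (overflow 22)
  36÷1 = 36 each, +1 to first 0

Closure order: Elkhorn, Ironridge, Cedarfen, Greywater
Last habitat: Briarlake with 67 animals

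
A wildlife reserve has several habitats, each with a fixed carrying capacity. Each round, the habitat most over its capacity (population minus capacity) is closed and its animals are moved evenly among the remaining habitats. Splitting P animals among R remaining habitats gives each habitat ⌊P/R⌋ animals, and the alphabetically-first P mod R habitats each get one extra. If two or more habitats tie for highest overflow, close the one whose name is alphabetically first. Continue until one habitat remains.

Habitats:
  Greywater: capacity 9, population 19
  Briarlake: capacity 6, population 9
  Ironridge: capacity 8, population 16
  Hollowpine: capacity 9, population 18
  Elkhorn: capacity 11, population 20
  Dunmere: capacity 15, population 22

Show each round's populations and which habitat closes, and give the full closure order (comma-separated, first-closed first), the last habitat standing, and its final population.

Closure order: Greywater, Elkhorn, Hollowpine, Dunmere, Ironridge
Last habitat: Briarlake with 104 animals

Round 1: Briarlake=9 Dunmere=22 Elkhorn=20 Greywater=19 Hollowpine=18 Ironridge=16 → close Greywater (overflow 10)
  19÷5 = 3 each, +1 to first 4
Round 2: Briarlake=13 Dunmere=26 Elkhorn=24 Hollowpine=22 Ironridge=19 → close Elkhorn (overflow 13)
  24÷4 = 6 each, +1 to first 0
Round 3: Briarlake=19 Dunmere=32 Hollowpine=28 Ironridge=25 → close Hollowpine (overflow 19)
  28÷3 = 9 each, +1 to first 1
Round 4: Briarlake=29 Dunmere=41 Ironridge=34 → close Dunmere (overflow 26)
  41÷2 = 20 each, +1 to first 1
Round 5: Briarlake=50 Ironridge=54 → close Ironridge (overflow 46)
  54÷1 = 54 each, +1 to first 0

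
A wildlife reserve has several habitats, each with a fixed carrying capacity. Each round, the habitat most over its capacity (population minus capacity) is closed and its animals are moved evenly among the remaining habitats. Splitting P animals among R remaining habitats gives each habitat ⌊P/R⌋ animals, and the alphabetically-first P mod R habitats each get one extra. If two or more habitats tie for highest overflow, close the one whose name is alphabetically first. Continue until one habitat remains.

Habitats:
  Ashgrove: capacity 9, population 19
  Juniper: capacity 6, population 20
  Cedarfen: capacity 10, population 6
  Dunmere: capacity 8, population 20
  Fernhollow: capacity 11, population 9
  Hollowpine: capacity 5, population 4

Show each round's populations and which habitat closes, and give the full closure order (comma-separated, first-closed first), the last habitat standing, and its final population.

Closure order: Juniper, Dunmere, Ashgrove, Fernhollow, Hollowpine
Last habitat: Cedarfen with 78 animals

Round 1: Ashgrove=19 Cedarfen=6 Dunmere=20 Fernhollow=9 Hollowpine=4 Juniper=20 → close Juniper (overflow 14)
  20÷5 = 4 each, +1 to first 0
Round 2: Ashgrove=23 Cedarfen=10 Dunmere=24 Fernhollow=13 Hollowpine=8 → close Dunmere (overflow 16)
  24÷4 = 6 each, +1 to first 0
Round 3: Ashgrove=29 Cedarfen=16 Fernhollow=19 Hollowpine=14 → close Ashgrove (overflow 20)
  29÷3 = 9 each, +1 to first 2
Round 4: Cedarfen=26 Fernhollow=29 Hollowpine=23 → close Fernhollow (overflow 18)
  29÷2 = 14 each, +1 to first 1
Round 5: Cedarfen=41 Hollowpine=37 → close Hollowpine (overflow 32)
  37÷1 = 37 each, +1 to first 0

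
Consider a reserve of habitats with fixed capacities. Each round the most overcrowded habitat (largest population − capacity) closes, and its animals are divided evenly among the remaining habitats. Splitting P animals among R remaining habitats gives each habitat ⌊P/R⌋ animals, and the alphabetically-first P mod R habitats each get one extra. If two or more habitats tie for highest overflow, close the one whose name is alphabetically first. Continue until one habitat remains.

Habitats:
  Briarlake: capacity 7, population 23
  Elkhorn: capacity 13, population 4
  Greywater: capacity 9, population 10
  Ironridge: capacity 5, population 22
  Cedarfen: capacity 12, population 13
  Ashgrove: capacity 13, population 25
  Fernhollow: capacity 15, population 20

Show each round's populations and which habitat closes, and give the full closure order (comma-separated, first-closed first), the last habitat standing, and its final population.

Closure order: Ironridge, Briarlake, Ashgrove, Fernhollow, Cedarfen, Greywater
Last habitat: Elkhorn with 117 animals

Round 1: Ashgrove=25 Briarlake=23 Cedarfen=13 Elkhorn=4 Fernhollow=20 Greywater=10 Ironridge=22 → close Ironridge (overflow 17)
  22÷6 = 3 each, +1 to first 4
Round 2: Ashgrove=29 Briarlake=27 Cedarfen=17 Elkhorn=8 Fernhollow=23 Greywater=13 → close Briarlake (overflow 20)
  27÷5 = 5 each, +1 to first 2
Round 3: Ashgrove=35 Cedarfen=23 Elkhorn=13 Fernhollow=28 Greywater=18 → close Ashgrove (overflow 22)
  35÷4 = 8 each, +1 to first 3
Round 4: Cedarfen=32 Elkhorn=22 Fernhollow=37 Greywater=26 → close Fernhollow (overflow 22)
  37÷3 = 12 each, +1 to first 1
Round 5: Cedarfen=45 Elkhorn=34 Greywater=38 → close Cedarfen (overflow 33)
  45÷2 = 22 each, +1 to first 1
Round 6: Elkhorn=57 Greywater=60 → close Greywater (overflow 51)
  60÷1 = 60 each, +1 to first 0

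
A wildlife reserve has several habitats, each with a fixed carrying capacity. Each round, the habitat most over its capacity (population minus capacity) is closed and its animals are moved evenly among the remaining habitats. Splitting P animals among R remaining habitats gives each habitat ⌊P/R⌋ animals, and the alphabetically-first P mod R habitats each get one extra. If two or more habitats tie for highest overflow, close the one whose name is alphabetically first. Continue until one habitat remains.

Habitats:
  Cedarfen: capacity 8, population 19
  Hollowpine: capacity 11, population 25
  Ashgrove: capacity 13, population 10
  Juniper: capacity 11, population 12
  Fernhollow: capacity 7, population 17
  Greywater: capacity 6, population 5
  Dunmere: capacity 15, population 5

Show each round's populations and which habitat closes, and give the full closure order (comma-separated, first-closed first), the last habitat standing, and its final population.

Closure order: Hollowpine, Cedarfen, Fernhollow, Juniper, Ashgrove, Greywater
Last habitat: Dunmere with 93 animals

Round 1: Ashgrove=10 Cedarfen=19 Dunmere=5 Fernhollow=17 Greywater=5 Hollowpine=25 Juniper=12 → close Hollowpine (overflow 14)
  25÷6 = 4 each, +1 to first 1
Round 2: Ashgrove=15 Cedarfen=23 Dunmere=9 Fernhollow=21 Greywater=9 Juniper=16 → close Cedarfen (overflow 15)
  23÷5 = 4 each, +1 to first 3
Round 3: Ashgrove=20 Dunmere=14 Fernhollow=26 Greywater=13 Juniper=20 → close Fernhollow (overflow 19)
  26÷4 = 6 each, +1 to first 2
Round 4: Ashgrove=27 Dunmere=21 Greywater=19 Juniper=26 → close Juniper (overflow 15)
  26÷3 = 8 each, +1 to first 2
Round 5: Ashgrove=36 Dunmere=30 Greywater=27 → close Ashgrove (overflow 23)
  36÷2 = 18 each, +1 to first 0
Round 6: Dunmere=48 Greywater=45 → close Greywater (overflow 39)
  45÷1 = 45 each, +1 to first 0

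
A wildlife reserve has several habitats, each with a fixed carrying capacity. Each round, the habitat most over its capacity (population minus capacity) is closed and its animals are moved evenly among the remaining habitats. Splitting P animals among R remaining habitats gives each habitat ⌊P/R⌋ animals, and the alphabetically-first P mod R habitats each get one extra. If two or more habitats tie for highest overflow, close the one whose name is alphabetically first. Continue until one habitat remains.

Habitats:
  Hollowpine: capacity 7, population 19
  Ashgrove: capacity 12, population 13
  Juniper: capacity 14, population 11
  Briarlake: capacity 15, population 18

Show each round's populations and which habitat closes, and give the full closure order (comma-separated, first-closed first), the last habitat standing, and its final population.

Round 1: Ashgrove=13 Briarlake=18 Hollowpine=19 Juniper=11 → close Hollowpine (overflow 12)
  19÷3 = 6 each, +1 to first 1
Round 2: Ashgrove=20 Briarlake=24 Juniper=17 → close Briarlake (overflow 9)
  24÷2 = 12 each, +1 to first 0
Round 3: Ashgrove=32 Juniper=29 → close Ashgrove (overflow 20)
  32÷1 = 32 each, +1 to first 0

Closure order: Hollowpine, Briarlake, Ashgrove
Last habitat: Juniper with 61 animals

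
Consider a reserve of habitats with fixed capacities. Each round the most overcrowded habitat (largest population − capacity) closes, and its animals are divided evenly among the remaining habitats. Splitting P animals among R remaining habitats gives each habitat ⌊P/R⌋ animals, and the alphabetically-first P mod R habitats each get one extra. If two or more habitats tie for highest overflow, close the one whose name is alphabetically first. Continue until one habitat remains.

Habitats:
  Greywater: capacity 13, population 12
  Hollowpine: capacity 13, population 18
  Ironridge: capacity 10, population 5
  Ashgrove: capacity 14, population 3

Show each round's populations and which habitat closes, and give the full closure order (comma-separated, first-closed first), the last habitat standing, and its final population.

Closure order: Hollowpine, Greywater, Ironridge
Last habitat: Ashgrove with 38 animals

Round 1: Ashgrove=3 Greywater=12 Hollowpine=18 Ironridge=5 → close Hollowpine (overflow 5)
  18÷3 = 6 each, +1 to first 0
Round 2: Ashgrove=9 Greywater=18 Ironridge=11 → close Greywater (overflow 5)
  18÷2 = 9 each, +1 to first 0
Round 3: Ashgrove=18 Ironridge=20 → close Ironridge (overflow 10)
  20÷1 = 20 each, +1 to first 0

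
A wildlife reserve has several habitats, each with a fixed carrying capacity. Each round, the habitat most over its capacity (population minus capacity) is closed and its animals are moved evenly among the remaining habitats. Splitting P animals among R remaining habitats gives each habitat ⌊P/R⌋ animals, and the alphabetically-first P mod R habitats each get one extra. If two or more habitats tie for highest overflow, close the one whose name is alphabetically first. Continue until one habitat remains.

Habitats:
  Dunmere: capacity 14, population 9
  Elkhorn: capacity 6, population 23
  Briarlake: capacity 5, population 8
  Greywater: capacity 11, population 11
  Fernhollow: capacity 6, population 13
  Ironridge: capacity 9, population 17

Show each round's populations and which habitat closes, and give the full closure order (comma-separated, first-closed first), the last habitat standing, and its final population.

Closure order: Elkhorn, Fernhollow, Ironridge, Briarlake, Greywater
Last habitat: Dunmere with 81 animals

Round 1: Briarlake=8 Dunmere=9 Elkhorn=23 Fernhollow=13 Greywater=11 Ironridge=17 → close Elkhorn (overflow 17)
  23÷5 = 4 each, +1 to first 3
Round 2: Briarlake=13 Dunmere=14 Fernhollow=18 Greywater=15 Ironridge=21 → close Fernhollow (overflow 12)
  18÷4 = 4 each, +1 to first 2
Round 3: Briarlake=18 Dunmere=19 Greywater=19 Ironridge=25 → close Ironridge (overflow 16)
  25÷3 = 8 each, +1 to first 1
Round 4: Briarlake=27 Dunmere=27 Greywater=27 → close Briarlake (overflow 22)
  27÷2 = 13 each, +1 to first 1
Round 5: Dunmere=41 Greywater=40 → close Greywater (overflow 29)
  40÷1 = 40 each, +1 to first 0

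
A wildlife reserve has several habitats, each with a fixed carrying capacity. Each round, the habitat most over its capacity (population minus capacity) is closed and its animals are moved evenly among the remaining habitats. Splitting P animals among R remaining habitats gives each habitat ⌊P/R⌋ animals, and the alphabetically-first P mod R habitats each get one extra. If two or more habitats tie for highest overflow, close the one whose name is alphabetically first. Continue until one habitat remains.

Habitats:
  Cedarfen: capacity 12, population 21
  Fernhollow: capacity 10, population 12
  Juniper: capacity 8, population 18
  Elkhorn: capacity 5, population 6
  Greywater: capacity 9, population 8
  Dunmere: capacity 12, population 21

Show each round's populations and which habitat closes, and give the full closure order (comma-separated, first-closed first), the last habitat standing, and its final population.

Round 1: Cedarfen=21 Dunmere=21 Elkhorn=6 Fernhollow=12 Greywater=8 Juniper=18 → close Juniper (overflow 10)
  18÷5 = 3 each, +1 to first 3
Round 2: Cedarfen=25 Dunmere=25 Elkhorn=10 Fernhollow=15 Greywater=11 → close Cedarfen (overflow 13)
  25÷4 = 6 each, +1 to first 1
Round 3: Dunmere=32 Elkhorn=16 Fernhollow=21 Greywater=17 → close Dunmere (overflow 20)
  32÷3 = 10 each, +1 to first 2
Round 4: Elkhorn=27 Fernhollow=32 Greywater=27 → close Elkhorn (overflow 22)
  27÷2 = 13 each, +1 to first 1
Round 5: Fernhollow=46 Greywater=40 → close Fernhollow (overflow 36)
  46÷1 = 46 each, +1 to first 0

Closure order: Juniper, Cedarfen, Dunmere, Elkhorn, Fernhollow
Last habitat: Greywater with 86 animals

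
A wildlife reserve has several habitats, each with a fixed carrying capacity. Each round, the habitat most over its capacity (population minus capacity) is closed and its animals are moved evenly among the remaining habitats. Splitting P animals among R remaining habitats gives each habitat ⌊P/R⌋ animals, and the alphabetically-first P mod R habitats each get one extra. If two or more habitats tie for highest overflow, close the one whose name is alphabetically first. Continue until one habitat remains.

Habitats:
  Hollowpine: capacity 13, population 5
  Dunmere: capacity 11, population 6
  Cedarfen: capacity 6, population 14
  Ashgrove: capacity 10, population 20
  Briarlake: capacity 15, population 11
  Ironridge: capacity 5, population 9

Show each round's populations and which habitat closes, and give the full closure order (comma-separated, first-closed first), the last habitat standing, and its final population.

Round 1: Ashgrove=20 Briarlake=11 Cedarfen=14 Dunmere=6 Hollowpine=5 Ironridge=9 → close Ashgrove (overflow 10)
  20÷5 = 4 each, +1 to first 0
Round 2: Briarlake=15 Cedarfen=18 Dunmere=10 Hollowpine=9 Ironridge=13 → close Cedarfen (overflow 12)
  18÷4 = 4 each, +1 to first 2
Round 3: Briarlake=20 Dunmere=15 Hollowpine=13 Ironridge=17 → close Ironridge (overflow 12)
  17÷3 = 5 each, +1 to first 2
Round 4: Briarlake=26 Dunmere=21 Hollowpine=18 → close Briarlake (overflow 11)
  26÷2 = 13 each, +1 to first 0
Round 5: Dunmere=34 Hollowpine=31 → close Dunmere (overflow 23)
  34÷1 = 34 each, +1 to first 0

Closure order: Ashgrove, Cedarfen, Ironridge, Briarlake, Dunmere
Last habitat: Hollowpine with 65 animals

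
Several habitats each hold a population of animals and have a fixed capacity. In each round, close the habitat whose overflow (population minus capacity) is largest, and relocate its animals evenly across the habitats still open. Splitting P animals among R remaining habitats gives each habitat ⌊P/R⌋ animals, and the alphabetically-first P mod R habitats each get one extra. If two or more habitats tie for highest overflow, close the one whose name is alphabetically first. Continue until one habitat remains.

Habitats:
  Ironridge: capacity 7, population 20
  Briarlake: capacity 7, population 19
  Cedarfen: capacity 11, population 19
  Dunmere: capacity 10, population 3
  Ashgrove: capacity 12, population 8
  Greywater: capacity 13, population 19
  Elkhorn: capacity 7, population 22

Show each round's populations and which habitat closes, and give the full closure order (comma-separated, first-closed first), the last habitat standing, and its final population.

Round 1: Ashgrove=8 Briarlake=19 Cedarfen=19 Dunmere=3 Elkhorn=22 Greywater=19 Ironridge=20 → close Elkhorn (overflow 15)
  22÷6 = 3 each, +1 to first 4
Round 2: Ashgrove=12 Briarlake=23 Cedarfen=23 Dunmere=7 Greywater=22 Ironridge=23 → close Briarlake (overflow 16)
  23÷5 = 4 each, +1 to first 3
Round 3: Ashgrove=17 Cedarfen=28 Dunmere=12 Greywater=26 Ironridge=27 → close Ironridge (overflow 20)
  27÷4 = 6 each, +1 to first 3
Round 4: Ashgrove=24 Cedarfen=35 Dunmere=19 Greywater=32 → close Cedarfen (overflow 24)
  35÷3 = 11 each, +1 to first 2
Round 5: Ashgrove=36 Dunmere=31 Greywater=43 → close Greywater (overflow 30)
  43÷2 = 21 each, +1 to first 1
Round 6: Ashgrove=58 Dunmere=52 → close Ashgrove (overflow 46)
  58÷1 = 58 each, +1 to first 0

Closure order: Elkhorn, Briarlake, Ironridge, Cedarfen, Greywater, Ashgrove
Last habitat: Dunmere with 110 animals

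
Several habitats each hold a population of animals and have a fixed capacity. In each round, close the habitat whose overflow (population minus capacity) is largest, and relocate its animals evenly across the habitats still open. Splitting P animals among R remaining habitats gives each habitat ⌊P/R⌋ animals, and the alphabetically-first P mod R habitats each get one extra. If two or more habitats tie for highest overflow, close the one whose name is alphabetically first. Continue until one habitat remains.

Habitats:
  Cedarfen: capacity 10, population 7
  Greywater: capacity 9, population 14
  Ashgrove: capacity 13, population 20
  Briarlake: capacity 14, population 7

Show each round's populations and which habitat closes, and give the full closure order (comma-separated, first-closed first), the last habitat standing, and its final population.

Closure order: Ashgrove, Greywater, Cedarfen
Last habitat: Briarlake with 48 animals

Round 1: Ashgrove=20 Briarlake=7 Cedarfen=7 Greywater=14 → close Ashgrove (overflow 7)
  20÷3 = 6 each, +1 to first 2
Round 2: Briarlake=14 Cedarfen=14 Greywater=20 → close Greywater (overflow 11)
  20÷2 = 10 each, +1 to first 0
Round 3: Briarlake=24 Cedarfen=24 → close Cedarfen (overflow 14)
  24÷1 = 24 each, +1 to first 0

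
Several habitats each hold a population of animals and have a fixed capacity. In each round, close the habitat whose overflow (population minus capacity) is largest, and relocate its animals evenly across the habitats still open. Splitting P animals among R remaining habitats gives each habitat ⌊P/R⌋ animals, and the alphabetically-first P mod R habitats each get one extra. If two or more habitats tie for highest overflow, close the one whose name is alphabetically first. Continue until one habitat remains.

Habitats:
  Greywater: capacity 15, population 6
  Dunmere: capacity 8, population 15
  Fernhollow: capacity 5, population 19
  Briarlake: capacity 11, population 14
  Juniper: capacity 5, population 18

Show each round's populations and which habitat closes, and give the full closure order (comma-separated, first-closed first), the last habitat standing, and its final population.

Closure order: Fernhollow, Juniper, Dunmere, Briarlake
Last habitat: Greywater with 72 animals

Round 1: Briarlake=14 Dunmere=15 Fernhollow=19 Greywater=6 Juniper=18 → close Fernhollow (overflow 14)
  19÷4 = 4 each, +1 to first 3
Round 2: Briarlake=19 Dunmere=20 Greywater=11 Juniper=22 → close Juniper (overflow 17)
  22÷3 = 7 each, +1 to first 1
Round 3: Briarlake=27 Dunmere=27 Greywater=18 → close Dunmere (overflow 19)
  27÷2 = 13 each, +1 to first 1
Round 4: Briarlake=41 Greywater=31 → close Briarlake (overflow 30)
  41÷1 = 41 each, +1 to first 0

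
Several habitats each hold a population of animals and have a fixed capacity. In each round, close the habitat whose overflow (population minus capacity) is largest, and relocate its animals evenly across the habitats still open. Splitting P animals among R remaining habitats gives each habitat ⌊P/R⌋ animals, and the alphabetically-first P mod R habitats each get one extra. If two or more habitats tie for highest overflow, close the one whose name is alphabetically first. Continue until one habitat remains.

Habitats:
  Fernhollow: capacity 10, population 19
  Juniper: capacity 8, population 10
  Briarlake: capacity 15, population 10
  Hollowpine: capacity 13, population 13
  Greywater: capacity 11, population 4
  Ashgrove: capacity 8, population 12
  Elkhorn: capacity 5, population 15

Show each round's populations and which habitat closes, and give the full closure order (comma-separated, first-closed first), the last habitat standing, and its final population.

Closure order: Elkhorn, Fernhollow, Ashgrove, Juniper, Hollowpine, Briarlake
Last habitat: Greywater with 83 animals

Round 1: Ashgrove=12 Briarlake=10 Elkhorn=15 Fernhollow=19 Greywater=4 Hollowpine=13 Juniper=10 → close Elkhorn (overflow 10)
  15÷6 = 2 each, +1 to first 3
Round 2: Ashgrove=15 Briarlake=13 Fernhollow=22 Greywater=6 Hollowpine=15 Juniper=12 → close Fernhollow (overflow 12)
  22÷5 = 4 each, +1 to first 2
Round 3: Ashgrove=20 Briarlake=18 Greywater=10 Hollowpine=19 Juniper=16 → close Ashgrove (overflow 12)
  20÷4 = 5 each, +1 to first 0
Round 4: Briarlake=23 Greywater=15 Hollowpine=24 Juniper=21 → close Juniper (overflow 13)
  21÷3 = 7 each, +1 to first 0
Round 5: Briarlake=30 Greywater=22 Hollowpine=31 → close Hollowpine (overflow 18)
  31÷2 = 15 each, +1 to first 1
Round 6: Briarlake=46 Greywater=37 → close Briarlake (overflow 31)
  46÷1 = 46 each, +1 to first 0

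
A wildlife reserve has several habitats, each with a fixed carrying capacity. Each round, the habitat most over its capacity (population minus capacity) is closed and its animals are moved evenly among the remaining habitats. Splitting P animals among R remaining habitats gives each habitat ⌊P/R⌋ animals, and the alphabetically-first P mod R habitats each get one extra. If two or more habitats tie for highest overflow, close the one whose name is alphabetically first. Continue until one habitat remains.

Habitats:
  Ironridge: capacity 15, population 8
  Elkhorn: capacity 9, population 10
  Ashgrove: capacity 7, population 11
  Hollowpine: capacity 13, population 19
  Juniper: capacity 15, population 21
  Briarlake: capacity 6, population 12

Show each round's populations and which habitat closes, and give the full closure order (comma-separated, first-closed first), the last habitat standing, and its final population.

Closure order: Briarlake, Hollowpine, Ashgrove, Juniper, Elkhorn
Last habitat: Ironridge with 81 animals

Round 1: Ashgrove=11 Briarlake=12 Elkhorn=10 Hollowpine=19 Ironridge=8 Juniper=21 → close Briarlake (overflow 6)
  12÷5 = 2 each, +1 to first 2
Round 2: Ashgrove=14 Elkhorn=13 Hollowpine=21 Ironridge=10 Juniper=23 → close Hollowpine (overflow 8)
  21÷4 = 5 each, +1 to first 1
Round 3: Ashgrove=20 Elkhorn=18 Ironridge=15 Juniper=28 → close Ashgrove (overflow 13)
  20÷3 = 6 each, +1 to first 2
Round 4: Elkhorn=25 Ironridge=22 Juniper=34 → close Juniper (overflow 19)
  34÷2 = 17 each, +1 to first 0
Round 5: Elkhorn=42 Ironridge=39 → close Elkhorn (overflow 33)
  42÷1 = 42 each, +1 to first 0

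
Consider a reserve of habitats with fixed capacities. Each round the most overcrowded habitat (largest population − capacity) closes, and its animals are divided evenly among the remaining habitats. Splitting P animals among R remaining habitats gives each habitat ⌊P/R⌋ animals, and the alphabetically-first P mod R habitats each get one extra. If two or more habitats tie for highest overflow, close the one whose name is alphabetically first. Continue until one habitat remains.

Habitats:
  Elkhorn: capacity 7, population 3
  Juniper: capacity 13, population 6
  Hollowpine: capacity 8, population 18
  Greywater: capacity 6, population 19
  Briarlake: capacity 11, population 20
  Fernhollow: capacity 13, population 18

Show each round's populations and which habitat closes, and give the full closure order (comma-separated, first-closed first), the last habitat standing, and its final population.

Closure order: Greywater, Hollowpine, Briarlake, Fernhollow, Elkhorn
Last habitat: Juniper with 84 animals

Round 1: Briarlake=20 Elkhorn=3 Fernhollow=18 Greywater=19 Hollowpine=18 Juniper=6 → close Greywater (overflow 13)
  19÷5 = 3 each, +1 to first 4
Round 2: Briarlake=24 Elkhorn=7 Fernhollow=22 Hollowpine=22 Juniper=9 → close Hollowpine (overflow 14)
  22÷4 = 5 each, +1 to first 2
Round 3: Briarlake=30 Elkhorn=13 Fernhollow=27 Juniper=14 → close Briarlake (overflow 19)
  30÷3 = 10 each, +1 to first 0
Round 4: Elkhorn=23 Fernhollow=37 Juniper=24 → close Fernhollow (overflow 24)
  37÷2 = 18 each, +1 to first 1
Round 5: Elkhorn=42 Juniper=42 → close Elkhorn (overflow 35)
  42÷1 = 42 each, +1 to first 0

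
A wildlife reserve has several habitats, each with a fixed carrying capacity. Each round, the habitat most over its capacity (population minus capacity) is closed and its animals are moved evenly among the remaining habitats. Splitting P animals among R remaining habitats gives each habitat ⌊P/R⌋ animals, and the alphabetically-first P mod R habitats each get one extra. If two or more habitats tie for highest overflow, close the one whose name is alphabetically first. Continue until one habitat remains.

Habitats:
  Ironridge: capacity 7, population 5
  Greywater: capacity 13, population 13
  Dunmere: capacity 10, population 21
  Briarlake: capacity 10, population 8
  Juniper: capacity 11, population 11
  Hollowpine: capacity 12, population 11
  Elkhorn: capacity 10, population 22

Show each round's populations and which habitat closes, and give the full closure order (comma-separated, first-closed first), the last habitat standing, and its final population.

Round 1: Briarlake=8 Dunmere=21 Elkhorn=22 Greywater=13 Hollowpine=11 Ironridge=5 Juniper=11 → close Elkhorn (overflow 12)
  22÷6 = 3 each, +1 to first 4
Round 2: Briarlake=12 Dunmere=25 Greywater=17 Hollowpine=15 Ironridge=8 Juniper=14 → close Dunmere (overflow 15)
  25÷5 = 5 each, +1 to first 0
Round 3: Briarlake=17 Greywater=22 Hollowpine=20 Ironridge=13 Juniper=19 → close Greywater (overflow 9)
  22÷4 = 5 each, +1 to first 2
Round 4: Briarlake=23 Hollowpine=26 Ironridge=18 Juniper=24 → close Hollowpine (overflow 14)
  26÷3 = 8 each, +1 to first 2
Round 5: Briarlake=32 Ironridge=27 Juniper=32 → close Briarlake (overflow 22)
  32÷2 = 16 each, +1 to first 0
Round 6: Ironridge=43 Juniper=48 → close Juniper (overflow 37)
  48÷1 = 48 each, +1 to first 0

Closure order: Elkhorn, Dunmere, Greywater, Hollowpine, Briarlake, Juniper
Last habitat: Ironridge with 91 animals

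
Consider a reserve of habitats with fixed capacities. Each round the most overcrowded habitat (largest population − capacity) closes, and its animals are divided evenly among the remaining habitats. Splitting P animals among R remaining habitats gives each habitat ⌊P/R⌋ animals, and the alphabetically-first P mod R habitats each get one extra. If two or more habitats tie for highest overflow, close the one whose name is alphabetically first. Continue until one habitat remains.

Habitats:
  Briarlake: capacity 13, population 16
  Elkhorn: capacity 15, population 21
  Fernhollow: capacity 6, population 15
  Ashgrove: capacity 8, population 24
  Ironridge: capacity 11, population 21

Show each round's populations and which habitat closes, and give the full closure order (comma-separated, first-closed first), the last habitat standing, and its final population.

Round 1: Ashgrove=24 Briarlake=16 Elkhorn=21 Fernhollow=15 Ironridge=21 → close Ashgrove (overflow 16)
  24÷4 = 6 each, +1 to first 0
Round 2: Briarlake=22 Elkhorn=27 Fernhollow=21 Ironridge=27 → close Ironridge (overflow 16)
  27÷3 = 9 each, +1 to first 0
Round 3: Briarlake=31 Elkhorn=36 Fernhollow=30 → close Fernhollow (overflow 24)
  30÷2 = 15 each, +1 to first 0
Round 4: Briarlake=46 Elkhorn=51 → close Elkhorn (overflow 36)
  51÷1 = 51 each, +1 to first 0

Closure order: Ashgrove, Ironridge, Fernhollow, Elkhorn
Last habitat: Briarlake with 97 animals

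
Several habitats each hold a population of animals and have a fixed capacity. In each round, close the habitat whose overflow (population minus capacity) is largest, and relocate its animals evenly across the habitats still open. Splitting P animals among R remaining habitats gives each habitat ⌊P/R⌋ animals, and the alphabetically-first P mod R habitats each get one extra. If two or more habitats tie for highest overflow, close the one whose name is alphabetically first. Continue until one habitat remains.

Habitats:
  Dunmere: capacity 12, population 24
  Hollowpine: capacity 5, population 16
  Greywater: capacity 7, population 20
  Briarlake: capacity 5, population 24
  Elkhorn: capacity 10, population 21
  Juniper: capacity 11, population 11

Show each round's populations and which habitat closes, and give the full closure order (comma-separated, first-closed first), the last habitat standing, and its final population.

Round 1: Briarlake=24 Dunmere=24 Elkhorn=21 Greywater=20 Hollowpine=16 Juniper=11 → close Briarlake (overflow 19)
  24÷5 = 4 each, +1 to first 4
Round 2: Dunmere=29 Elkhorn=26 Greywater=25 Hollowpine=21 Juniper=15 → close Greywater (overflow 18)
  25÷4 = 6 each, +1 to first 1
Round 3: Dunmere=36 Elkhorn=32 Hollowpine=27 Juniper=21 → close Dunmere (overflow 24)
  36÷3 = 12 each, +1 to first 0
Round 4: Elkhorn=44 Hollowpine=39 Juniper=33 → close Elkhorn (overflow 34)
  44÷2 = 22 each, +1 to first 0
Round 5: Hollowpine=61 Juniper=55 → close Hollowpine (overflow 56)
  61÷1 = 61 each, +1 to first 0

Closure order: Briarlake, Greywater, Dunmere, Elkhorn, Hollowpine
Last habitat: Juniper with 116 animals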